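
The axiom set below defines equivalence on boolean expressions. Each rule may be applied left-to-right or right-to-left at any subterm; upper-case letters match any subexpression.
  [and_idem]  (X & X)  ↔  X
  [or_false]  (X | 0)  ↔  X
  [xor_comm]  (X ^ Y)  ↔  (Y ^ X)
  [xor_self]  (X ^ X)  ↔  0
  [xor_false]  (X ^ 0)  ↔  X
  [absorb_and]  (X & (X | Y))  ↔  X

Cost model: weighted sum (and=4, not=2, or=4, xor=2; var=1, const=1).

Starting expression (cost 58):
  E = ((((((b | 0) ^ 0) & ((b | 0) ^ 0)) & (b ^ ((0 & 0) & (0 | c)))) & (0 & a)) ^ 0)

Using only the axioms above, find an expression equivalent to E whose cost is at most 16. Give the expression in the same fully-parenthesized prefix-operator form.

step 1: xor_false (→) rewrites ((((((b | 0) ^ 0) & ((b | 0) ^ 0)) & (b ^ ((0 & 0) & (0 | c)))) & (0 & a)) ^ 0) into (((((b | 0) ^ 0) & ((b | 0) ^ 0)) & (b ^ ((0 & 0) & (0 | c)))) & (0 & a))
step 2: and_idem (→) rewrites (0 & 0) into 0, now (((((b | 0) ^ 0) & ((b | 0) ^ 0)) & (b ^ (0 & (0 | c)))) & (0 & a))
step 3: absorb_and (→) rewrites (0 & (0 | c)) into 0, now (((((b | 0) ^ 0) & ((b | 0) ^ 0)) & (b ^ 0)) & (0 & a))
step 4: and_idem (→) rewrites (((b | 0) ^ 0) & ((b | 0) ^ 0)) into ((b | 0) ^ 0), now ((((b | 0) ^ 0) & (b ^ 0)) & (0 & a))
step 5: or_false (→) rewrites (b | 0) into b, now (((b ^ 0) & (b ^ 0)) & (0 & a))
step 6: xor_false (→) rewrites (b ^ 0) into b, now ((b & (b ^ 0)) & (0 & a))
step 7: xor_false (→) rewrites (b ^ 0) into b, reaching cost 16 (bound 16)

((b & b) & (0 & a))   [cost 16]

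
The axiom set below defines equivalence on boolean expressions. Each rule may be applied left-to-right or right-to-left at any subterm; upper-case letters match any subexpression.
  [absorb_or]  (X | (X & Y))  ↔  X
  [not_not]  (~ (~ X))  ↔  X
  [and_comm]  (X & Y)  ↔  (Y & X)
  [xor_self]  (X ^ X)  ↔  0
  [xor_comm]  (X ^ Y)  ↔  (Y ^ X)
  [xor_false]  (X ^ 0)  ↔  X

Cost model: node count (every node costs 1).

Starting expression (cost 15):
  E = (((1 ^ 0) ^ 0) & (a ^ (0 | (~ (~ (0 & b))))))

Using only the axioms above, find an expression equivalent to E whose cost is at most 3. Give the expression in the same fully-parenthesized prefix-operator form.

(1 & a)   [cost 3]

(1) (~ (~ (0 & b)))  =[not_not →]=  (0 & b)    ⊢ (((1 ^ 0) ^ 0) & (a ^ (0 | (0 & b))))
(2) (1 ^ 0)  =[xor_false →]=  1    ⊢ ((1 ^ 0) & (a ^ (0 | (0 & b))))
(3) (0 | (0 & b))  =[absorb_or →]=  0    ⊢ ((1 ^ 0) & (a ^ 0))
(4) (a ^ 0)  =[xor_false →]=  a    ⊢ ((1 ^ 0) & a)
(5) (1 ^ 0)  =[xor_false →]=  1    ⊢ cost 3, within 3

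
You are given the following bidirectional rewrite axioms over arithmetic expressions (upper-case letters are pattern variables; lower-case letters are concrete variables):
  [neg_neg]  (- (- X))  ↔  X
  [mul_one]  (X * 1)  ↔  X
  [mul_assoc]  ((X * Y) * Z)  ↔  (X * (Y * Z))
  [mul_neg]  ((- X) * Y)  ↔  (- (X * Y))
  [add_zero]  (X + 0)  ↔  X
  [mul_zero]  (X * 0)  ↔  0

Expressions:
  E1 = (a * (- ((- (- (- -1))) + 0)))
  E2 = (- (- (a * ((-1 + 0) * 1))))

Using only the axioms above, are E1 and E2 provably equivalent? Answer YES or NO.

(1) ((- (- (- -1))) + 0)  =[add_zero →]=  (- (- (- -1)))    ⊢ (a * (- (- (- (- -1)))))
(2) (- (- (- (- -1))))  =[neg_neg →]=  (- (- -1))    ⊢ (a * (- (- -1)))
(3) (- (- -1))  =[neg_neg →]=  -1    ⊢ (a * -1)
(4) (a * -1)  =[neg_neg ←]=  (- (- (a * -1)))
(5) -1  =[mul_one ←]=  (-1 * 1)    ⊢ (- (- (a * (-1 * 1))))
(6) -1  =[add_zero ←]=  (-1 + 0)    ⊢ E2

YES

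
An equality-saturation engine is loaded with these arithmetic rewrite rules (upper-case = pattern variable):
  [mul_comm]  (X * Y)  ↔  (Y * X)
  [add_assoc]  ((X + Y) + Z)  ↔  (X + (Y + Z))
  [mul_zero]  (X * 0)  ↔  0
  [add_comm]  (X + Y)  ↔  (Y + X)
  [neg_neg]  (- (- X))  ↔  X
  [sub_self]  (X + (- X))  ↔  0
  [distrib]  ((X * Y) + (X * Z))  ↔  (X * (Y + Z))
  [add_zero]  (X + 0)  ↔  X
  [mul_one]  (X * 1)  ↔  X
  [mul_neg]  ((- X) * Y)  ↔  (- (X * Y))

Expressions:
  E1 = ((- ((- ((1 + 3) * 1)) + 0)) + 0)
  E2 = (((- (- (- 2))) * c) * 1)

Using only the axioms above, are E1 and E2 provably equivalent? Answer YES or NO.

Every axiom is a valid identity, so a rewrite proof would force E1 and E2 to agree under every assignment.
At c=0: E1 = 4 but E2 = 0; they differ, so no derivation exists.

NO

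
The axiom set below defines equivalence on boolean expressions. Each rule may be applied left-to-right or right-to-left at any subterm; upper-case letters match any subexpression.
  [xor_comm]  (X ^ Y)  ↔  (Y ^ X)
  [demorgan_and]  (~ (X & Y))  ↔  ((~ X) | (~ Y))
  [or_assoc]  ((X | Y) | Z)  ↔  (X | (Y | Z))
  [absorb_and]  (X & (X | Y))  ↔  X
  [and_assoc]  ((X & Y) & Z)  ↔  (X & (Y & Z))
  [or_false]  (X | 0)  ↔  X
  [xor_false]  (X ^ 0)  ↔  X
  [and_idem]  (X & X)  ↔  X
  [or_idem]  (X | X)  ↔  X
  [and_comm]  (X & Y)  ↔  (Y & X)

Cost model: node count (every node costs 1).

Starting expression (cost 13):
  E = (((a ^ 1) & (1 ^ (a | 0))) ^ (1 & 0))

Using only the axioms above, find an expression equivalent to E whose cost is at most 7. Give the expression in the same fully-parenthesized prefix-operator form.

step 1: xor_comm (→) rewrites (1 ^ (a | 0)) into ((a | 0) ^ 1), now (((a ^ 1) & ((a | 0) ^ 1)) ^ (1 & 0))
step 2: or_false (→) rewrites (a | 0) into a, now (((a ^ 1) & (a ^ 1)) ^ (1 & 0))
step 3: and_idem (→) rewrites ((a ^ 1) & (a ^ 1)) into (a ^ 1), reaching cost 7 (bound 7)

((a ^ 1) ^ (1 & 0))   [cost 7]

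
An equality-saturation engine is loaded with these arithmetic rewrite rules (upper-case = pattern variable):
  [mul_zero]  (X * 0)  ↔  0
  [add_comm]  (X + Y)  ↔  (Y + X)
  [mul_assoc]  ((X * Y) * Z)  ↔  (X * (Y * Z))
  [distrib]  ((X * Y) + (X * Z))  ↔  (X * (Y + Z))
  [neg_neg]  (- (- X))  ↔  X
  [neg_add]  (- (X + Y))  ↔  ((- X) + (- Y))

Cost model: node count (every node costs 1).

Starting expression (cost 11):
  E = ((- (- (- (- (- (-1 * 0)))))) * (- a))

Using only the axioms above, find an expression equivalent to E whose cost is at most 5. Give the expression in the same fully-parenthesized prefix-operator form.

step 1: neg_neg (→) rewrites (- (- (- (-1 * 0)))) into (- (-1 * 0)), now ((- (- (- (-1 * 0)))) * (- a))
step 2: neg_neg (→) rewrites (- (- (-1 * 0))) into (-1 * 0), now ((- (-1 * 0)) * (- a))
step 3: mul_zero (→) rewrites (-1 * 0) into 0, reaching cost 5 (bound 5)

((- 0) * (- a))   [cost 5]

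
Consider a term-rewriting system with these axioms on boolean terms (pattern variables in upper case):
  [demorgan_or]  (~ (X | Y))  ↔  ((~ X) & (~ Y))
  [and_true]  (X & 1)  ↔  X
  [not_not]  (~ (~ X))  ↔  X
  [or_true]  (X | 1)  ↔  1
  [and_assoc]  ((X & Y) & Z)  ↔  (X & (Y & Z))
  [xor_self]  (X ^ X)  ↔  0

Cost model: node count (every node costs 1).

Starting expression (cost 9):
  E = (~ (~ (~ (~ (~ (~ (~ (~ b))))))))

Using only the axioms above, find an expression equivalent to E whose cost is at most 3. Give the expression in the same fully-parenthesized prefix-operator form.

(1) (~ (~ (~ (~ b))))  =[not_not →]=  (~ (~ b))    ⊢ (~ (~ (~ (~ (~ (~ b))))))
(2) (~ (~ (~ b)))  =[not_not →]=  (~ b)    ⊢ (~ (~ (~ (~ b))))
(3) (~ (~ b))  =[not_not →]=  b    ⊢ cost 3, within 3

(~ (~ b))   [cost 3]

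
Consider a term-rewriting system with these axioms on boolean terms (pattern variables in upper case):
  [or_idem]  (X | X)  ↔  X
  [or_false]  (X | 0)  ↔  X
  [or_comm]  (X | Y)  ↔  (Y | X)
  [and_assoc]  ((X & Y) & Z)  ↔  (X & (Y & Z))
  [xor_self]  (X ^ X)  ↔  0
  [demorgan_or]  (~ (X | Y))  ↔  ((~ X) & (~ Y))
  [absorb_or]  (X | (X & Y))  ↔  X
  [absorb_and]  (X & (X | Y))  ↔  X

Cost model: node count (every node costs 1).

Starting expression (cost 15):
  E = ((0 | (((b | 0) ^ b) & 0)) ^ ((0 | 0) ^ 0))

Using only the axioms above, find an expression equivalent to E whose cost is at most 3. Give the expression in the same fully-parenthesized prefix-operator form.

(1) (b | 0)  =[or_false →]=  b    ⊢ ((0 | ((b ^ b) & 0)) ^ ((0 | 0) ^ 0))
(2) (b ^ b)  =[xor_self →]=  0    ⊢ ((0 | (0 & 0)) ^ ((0 | 0) ^ 0))
(3) (0 | 0)  =[or_false →]=  0    ⊢ ((0 | (0 & 0)) ^ (0 ^ 0))
(4) (0 ^ 0)  =[xor_self →]=  0    ⊢ ((0 | (0 & 0)) ^ 0)
(5) (0 | (0 & 0))  =[absorb_or →]=  0    ⊢ cost 3, within 3

(0 ^ 0)   [cost 3]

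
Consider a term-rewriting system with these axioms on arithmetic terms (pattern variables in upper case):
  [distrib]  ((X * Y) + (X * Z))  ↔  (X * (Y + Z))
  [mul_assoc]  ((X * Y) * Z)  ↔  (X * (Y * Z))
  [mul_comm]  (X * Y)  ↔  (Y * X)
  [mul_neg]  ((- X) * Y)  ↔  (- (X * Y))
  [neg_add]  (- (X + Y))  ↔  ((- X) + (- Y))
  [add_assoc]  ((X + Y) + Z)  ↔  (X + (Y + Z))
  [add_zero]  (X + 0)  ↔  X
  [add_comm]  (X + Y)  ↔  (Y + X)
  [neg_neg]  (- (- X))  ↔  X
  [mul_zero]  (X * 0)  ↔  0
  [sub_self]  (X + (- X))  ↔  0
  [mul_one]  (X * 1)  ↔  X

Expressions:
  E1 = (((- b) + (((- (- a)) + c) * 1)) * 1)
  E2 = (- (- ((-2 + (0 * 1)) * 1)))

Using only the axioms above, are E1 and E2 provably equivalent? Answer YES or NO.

NO

Every axiom is a valid identity, so a rewrite proof would force E1 and E2 to agree under every assignment.
At a=0, b=0, c=0: E1 = 0 but E2 = -2; they differ, so no derivation exists.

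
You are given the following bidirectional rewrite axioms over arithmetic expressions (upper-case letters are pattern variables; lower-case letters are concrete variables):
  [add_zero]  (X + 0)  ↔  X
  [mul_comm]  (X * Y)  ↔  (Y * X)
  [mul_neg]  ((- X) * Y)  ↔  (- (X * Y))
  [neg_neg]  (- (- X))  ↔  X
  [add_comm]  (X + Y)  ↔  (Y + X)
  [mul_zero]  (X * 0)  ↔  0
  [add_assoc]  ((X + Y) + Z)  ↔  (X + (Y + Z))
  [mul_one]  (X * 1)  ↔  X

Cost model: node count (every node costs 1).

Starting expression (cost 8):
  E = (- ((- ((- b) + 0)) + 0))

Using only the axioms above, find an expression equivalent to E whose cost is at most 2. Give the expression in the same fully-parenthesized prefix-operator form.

step 1: add_zero (→) rewrites ((- b) + 0) into (- b), now (- ((- (- b)) + 0))
step 2: add_zero (→) rewrites ((- (- b)) + 0) into (- (- b)), now (- (- (- b)))
step 3: neg_neg (→) rewrites (- (- b)) into b, reaching cost 2 (bound 2)

(- b)   [cost 2]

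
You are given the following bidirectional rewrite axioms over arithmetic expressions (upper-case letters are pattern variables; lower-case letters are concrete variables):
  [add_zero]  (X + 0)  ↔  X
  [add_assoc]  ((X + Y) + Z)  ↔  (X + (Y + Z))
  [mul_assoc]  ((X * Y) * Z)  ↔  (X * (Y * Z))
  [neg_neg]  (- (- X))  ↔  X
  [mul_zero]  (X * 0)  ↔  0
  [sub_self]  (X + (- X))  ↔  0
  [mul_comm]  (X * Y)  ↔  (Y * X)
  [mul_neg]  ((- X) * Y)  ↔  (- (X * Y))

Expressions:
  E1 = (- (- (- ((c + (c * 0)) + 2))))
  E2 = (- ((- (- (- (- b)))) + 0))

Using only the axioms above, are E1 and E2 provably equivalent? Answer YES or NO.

NO

Every axiom is a valid identity, so a rewrite proof would force E1 and E2 to agree under every assignment.
At b=0, c=0: E1 = -2 but E2 = 0; they differ, so no derivation exists.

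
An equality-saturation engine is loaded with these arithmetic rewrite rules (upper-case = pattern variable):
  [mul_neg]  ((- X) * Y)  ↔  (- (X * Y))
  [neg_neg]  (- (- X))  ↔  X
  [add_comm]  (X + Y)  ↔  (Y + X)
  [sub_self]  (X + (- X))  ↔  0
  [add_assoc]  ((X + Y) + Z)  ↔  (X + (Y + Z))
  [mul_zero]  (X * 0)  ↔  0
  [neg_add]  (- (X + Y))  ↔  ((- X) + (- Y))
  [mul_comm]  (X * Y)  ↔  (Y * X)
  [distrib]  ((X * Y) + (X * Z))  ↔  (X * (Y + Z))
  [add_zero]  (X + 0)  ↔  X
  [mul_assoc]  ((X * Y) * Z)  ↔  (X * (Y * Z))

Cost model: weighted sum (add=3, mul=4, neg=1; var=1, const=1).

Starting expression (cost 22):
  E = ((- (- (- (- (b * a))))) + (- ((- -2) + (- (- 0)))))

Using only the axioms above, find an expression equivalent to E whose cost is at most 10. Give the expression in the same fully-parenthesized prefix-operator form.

((a * b) + -2)   [cost 10]

(1) (- (- (- (- (b * a)))))  =[neg_neg →]=  (- (- (b * a)))    ⊢ ((- (- (b * a))) + (- ((- -2) + (- (- 0)))))
(2) (- (- 0))  =[neg_neg →]=  0    ⊢ ((- (- (b * a))) + (- ((- -2) + 0)))
(3) ((- -2) + 0)  =[add_zero →]=  (- -2)    ⊢ ((- (- (b * a))) + (- (- -2)))
(4) (b * a)  =[mul_comm →]=  (a * b)    ⊢ ((- (- (a * b))) + (- (- -2)))
(5) (- (- (a * b)))  =[neg_neg →]=  (a * b)    ⊢ ((a * b) + (- (- -2)))
(6) (- (- -2))  =[neg_neg →]=  -2    ⊢ cost 10, within 10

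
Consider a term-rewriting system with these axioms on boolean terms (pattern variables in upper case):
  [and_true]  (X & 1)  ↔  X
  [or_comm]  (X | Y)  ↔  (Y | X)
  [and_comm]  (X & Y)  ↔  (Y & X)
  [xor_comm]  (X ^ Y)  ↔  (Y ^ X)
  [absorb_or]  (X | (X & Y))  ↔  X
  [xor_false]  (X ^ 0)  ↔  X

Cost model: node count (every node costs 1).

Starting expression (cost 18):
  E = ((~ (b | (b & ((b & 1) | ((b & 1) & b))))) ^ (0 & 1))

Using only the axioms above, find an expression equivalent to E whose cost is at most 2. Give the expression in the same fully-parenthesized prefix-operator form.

1. [absorb_or →] ((b & 1) | ((b & 1) & b))  →  (b & 1);  E = ((~ (b | (b & (b & 1)))) ^ (0 & 1))
2. [and_true →] (b & 1)  →  b;  E = ((~ (b | (b & b))) ^ (0 & 1))
3. [absorb_or →] (b | (b & b))  →  b;  E = ((~ b) ^ (0 & 1))
4. [and_true →] (0 & 1)  →  0;  E = ((~ b) ^ 0)
5. [xor_false →] ((~ b) ^ 0)  →  (~ b);  cost 2 ≤ 2, done

(~ b)   [cost 2]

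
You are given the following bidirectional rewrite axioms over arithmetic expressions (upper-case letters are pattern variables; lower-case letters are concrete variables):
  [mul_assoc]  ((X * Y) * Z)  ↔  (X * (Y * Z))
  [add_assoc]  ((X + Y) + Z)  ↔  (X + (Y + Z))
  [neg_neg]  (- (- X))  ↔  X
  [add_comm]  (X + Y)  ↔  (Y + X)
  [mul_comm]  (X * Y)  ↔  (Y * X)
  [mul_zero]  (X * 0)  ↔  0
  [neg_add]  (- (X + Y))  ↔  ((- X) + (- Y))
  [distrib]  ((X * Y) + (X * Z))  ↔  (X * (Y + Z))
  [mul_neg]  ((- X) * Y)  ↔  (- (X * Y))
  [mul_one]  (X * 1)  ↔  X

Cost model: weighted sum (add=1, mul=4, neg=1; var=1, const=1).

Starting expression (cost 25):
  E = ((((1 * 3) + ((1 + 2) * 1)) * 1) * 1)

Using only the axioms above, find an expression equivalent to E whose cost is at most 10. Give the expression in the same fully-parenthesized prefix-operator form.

1. [mul_one →] ((((1 * 3) + ((1 + 2) * 1)) * 1) * 1)  →  (((1 * 3) + ((1 + 2) * 1)) * 1)
2. [mul_one →] ((1 + 2) * 1)  →  (1 + 2);  E = (((1 * 3) + (1 + 2)) * 1)
3. [mul_one →] (((1 * 3) + (1 + 2)) * 1)  →  ((1 * 3) + (1 + 2));  cost 10 ≤ 10, done

((1 * 3) + (1 + 2))   [cost 10]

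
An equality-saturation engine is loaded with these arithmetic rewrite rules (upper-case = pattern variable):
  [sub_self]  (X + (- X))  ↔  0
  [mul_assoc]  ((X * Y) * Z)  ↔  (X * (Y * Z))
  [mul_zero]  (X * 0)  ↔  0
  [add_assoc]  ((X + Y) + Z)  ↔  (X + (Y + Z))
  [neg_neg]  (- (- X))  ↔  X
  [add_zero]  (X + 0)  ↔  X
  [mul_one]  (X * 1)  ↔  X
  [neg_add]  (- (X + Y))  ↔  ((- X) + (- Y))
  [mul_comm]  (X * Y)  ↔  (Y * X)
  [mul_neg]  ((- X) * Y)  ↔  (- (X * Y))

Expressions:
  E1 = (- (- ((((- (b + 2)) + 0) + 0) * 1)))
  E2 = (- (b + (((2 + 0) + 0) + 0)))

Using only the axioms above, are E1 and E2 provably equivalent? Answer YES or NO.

step 1: neg_neg (→) rewrites (- (- ((((- (b + 2)) + 0) + 0) * 1))) into ((((- (b + 2)) + 0) + 0) * 1)
step 2: mul_one (→) rewrites ((((- (b + 2)) + 0) + 0) * 1) into (((- (b + 2)) + 0) + 0)
step 3: add_zero (→) rewrites ((- (b + 2)) + 0) into (- (b + 2)), now ((- (b + 2)) + 0)
step 4: add_zero (→) rewrites ((- (b + 2)) + 0) into (- (b + 2))
step 5: add_zero (←) rewrites 2 into (2 + 0), now (- (b + (2 + 0)))
step 6: add_zero (←) rewrites (2 + 0) into ((2 + 0) + 0), now (- (b + ((2 + 0) + 0)))
step 7: add_zero (←) rewrites (2 + 0) into ((2 + 0) + 0), which is E2

YES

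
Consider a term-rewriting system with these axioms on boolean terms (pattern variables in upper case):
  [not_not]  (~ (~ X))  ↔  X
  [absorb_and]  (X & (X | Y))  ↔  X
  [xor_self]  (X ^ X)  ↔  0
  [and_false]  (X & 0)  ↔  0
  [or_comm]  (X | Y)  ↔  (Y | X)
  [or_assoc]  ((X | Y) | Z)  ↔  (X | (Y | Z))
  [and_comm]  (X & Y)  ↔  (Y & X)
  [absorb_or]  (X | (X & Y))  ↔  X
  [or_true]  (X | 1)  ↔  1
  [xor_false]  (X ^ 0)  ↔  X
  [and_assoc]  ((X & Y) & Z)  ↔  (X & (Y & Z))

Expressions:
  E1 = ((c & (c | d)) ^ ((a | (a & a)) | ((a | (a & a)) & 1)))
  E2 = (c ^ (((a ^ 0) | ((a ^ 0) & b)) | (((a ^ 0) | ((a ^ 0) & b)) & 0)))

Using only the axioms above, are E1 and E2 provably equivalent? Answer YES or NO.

YES

step 1: absorb_or (→) rewrites ((a | (a & a)) | ((a | (a & a)) & 1)) into (a | (a & a)), now ((c & (c | d)) ^ (a | (a & a)))
step 2: absorb_or (→) rewrites (a | (a & a)) into a, now ((c & (c | d)) ^ a)
step 3: absorb_and (→) rewrites (c & (c | d)) into c, now (c ^ a)
step 4: xor_false (←) rewrites a into (a ^ 0), now (c ^ (a ^ 0))
step 5: absorb_or (←) rewrites (a ^ 0) into ((a ^ 0) | ((a ^ 0) & b)), now (c ^ ((a ^ 0) | ((a ^ 0) & b)))
step 6: absorb_or (←) rewrites ((a ^ 0) | ((a ^ 0) & b)) into (((a ^ 0) | ((a ^ 0) & b)) | (((a ^ 0) | ((a ^ 0) & b)) & 0)), which is E2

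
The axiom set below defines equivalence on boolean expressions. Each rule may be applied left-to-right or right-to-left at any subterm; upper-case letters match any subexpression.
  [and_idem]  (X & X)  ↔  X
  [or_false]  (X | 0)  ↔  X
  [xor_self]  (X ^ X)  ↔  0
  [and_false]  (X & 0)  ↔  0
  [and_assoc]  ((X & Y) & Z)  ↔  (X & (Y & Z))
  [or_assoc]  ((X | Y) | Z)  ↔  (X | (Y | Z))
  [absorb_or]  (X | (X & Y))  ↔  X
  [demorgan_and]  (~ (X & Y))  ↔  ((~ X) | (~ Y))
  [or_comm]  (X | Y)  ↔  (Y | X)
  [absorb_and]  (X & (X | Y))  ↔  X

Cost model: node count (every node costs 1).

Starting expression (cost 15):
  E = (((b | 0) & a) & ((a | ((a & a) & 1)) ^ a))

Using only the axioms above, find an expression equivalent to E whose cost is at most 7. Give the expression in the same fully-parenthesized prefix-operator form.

((b & a) & (a ^ a))   [cost 7]

(1) (a & a)  =[and_idem →]=  a    ⊢ (((b | 0) & a) & ((a | (a & 1)) ^ a))
(2) (a | (a & 1))  =[absorb_or →]=  a    ⊢ (((b | 0) & a) & (a ^ a))
(3) (b | 0)  =[or_false →]=  b    ⊢ cost 7, within 7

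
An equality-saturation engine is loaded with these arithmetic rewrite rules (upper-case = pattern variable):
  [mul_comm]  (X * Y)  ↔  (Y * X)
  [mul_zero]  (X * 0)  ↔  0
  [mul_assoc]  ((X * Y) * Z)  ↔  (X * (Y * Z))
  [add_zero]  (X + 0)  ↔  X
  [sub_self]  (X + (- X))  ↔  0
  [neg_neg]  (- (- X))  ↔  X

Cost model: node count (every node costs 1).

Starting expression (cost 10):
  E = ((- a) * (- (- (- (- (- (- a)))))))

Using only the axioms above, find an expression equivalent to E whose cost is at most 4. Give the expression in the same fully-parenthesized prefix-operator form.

((- a) * a)   [cost 4]

1. [neg_neg →] (- (- (- (- (- (- a))))))  →  (- (- (- (- a))));  E = ((- a) * (- (- (- (- a)))))
2. [neg_neg →] (- (- a))  →  a;  E = ((- a) * (- (- a)))
3. [neg_neg →] (- (- a))  →  a;  cost 4 ≤ 4, done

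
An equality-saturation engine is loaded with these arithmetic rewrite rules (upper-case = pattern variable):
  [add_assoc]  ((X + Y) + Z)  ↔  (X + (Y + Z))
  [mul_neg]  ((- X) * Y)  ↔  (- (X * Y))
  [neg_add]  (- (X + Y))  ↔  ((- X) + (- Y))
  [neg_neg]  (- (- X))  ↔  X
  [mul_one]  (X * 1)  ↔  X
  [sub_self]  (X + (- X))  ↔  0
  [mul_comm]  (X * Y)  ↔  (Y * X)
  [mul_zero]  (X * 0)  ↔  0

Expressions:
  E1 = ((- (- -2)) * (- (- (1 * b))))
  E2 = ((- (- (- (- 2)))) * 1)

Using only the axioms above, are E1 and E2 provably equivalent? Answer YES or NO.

NO

All listed rules preserve value, hence provable equivalence implies equal values everywhere; look for a separating assignment.
b=0 gives E1 ↦ 0, E2 ↦ 2; values differ ⇒ not provably equivalent.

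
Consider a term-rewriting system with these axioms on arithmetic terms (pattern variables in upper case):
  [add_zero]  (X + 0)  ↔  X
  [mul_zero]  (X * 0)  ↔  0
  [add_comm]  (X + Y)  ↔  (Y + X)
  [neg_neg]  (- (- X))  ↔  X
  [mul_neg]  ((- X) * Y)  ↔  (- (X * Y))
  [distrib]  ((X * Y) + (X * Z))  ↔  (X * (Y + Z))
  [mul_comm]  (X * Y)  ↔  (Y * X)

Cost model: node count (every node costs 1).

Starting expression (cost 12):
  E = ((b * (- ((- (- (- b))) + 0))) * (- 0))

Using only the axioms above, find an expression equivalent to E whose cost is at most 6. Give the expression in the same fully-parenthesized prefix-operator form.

((b * b) * (- 0))   [cost 6]

1. [neg_neg →] (- (- (- b)))  →  (- b);  E = ((b * (- ((- b) + 0))) * (- 0))
2. [add_zero →] ((- b) + 0)  →  (- b);  E = ((b * (- (- b))) * (- 0))
3. [neg_neg →] (- (- b))  →  b;  cost 6 ≤ 6, done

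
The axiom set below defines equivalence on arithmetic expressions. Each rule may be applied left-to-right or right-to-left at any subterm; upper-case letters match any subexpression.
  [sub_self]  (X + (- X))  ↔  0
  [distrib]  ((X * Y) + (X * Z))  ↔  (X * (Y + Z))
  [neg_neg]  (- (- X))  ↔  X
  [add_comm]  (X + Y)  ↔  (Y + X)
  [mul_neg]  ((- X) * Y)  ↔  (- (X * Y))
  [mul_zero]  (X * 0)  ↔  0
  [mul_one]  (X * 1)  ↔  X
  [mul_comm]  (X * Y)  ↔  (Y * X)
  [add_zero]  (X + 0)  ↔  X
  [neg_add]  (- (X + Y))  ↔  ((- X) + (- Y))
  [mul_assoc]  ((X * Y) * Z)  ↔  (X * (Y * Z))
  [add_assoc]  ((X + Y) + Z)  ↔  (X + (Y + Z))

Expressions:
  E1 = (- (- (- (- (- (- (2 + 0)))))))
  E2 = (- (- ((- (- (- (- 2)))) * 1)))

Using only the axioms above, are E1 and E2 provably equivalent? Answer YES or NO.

YES

step 1: add_zero (→) rewrites (2 + 0) into 2, now (- (- (- (- (- (- 2))))))
step 2: mul_one (←) rewrites (- (- (- (- 2)))) into ((- (- (- (- 2)))) * 1), which is E2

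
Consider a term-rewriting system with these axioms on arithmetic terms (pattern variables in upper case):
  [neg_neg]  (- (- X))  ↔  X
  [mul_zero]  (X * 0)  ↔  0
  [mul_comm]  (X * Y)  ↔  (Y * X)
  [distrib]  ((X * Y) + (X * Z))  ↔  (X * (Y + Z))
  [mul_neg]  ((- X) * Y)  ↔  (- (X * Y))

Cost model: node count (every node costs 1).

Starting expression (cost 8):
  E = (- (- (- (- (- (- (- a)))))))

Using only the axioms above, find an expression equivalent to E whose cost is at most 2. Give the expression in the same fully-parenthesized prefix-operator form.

1. [neg_neg →] (- (- (- (- (- a)))))  →  (- (- (- a)));  E = (- (- (- (- (- a)))))
2. [neg_neg →] (- (- (- (- (- a)))))  →  (- (- (- a)))
3. [neg_neg →] (- (- a))  →  a;  cost 2 ≤ 2, done

(- a)   [cost 2]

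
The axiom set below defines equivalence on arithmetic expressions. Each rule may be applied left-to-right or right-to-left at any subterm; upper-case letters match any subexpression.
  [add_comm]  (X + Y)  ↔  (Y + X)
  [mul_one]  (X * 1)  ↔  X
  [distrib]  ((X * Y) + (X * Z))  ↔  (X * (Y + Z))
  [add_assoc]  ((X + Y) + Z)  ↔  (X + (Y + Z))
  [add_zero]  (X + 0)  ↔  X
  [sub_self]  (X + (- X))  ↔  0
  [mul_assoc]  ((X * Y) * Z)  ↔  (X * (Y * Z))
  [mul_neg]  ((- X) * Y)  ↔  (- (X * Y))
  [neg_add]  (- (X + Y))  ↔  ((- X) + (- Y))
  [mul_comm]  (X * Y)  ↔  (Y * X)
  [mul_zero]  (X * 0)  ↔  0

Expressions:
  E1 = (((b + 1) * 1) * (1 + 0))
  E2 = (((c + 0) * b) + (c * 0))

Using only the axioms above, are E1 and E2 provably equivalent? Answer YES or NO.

All listed rules preserve value, hence provable equivalence implies equal values everywhere; look for a separating assignment.
b=0, c=0 gives E1 ↦ 1, E2 ↦ 0; values differ ⇒ not provably equivalent.

NO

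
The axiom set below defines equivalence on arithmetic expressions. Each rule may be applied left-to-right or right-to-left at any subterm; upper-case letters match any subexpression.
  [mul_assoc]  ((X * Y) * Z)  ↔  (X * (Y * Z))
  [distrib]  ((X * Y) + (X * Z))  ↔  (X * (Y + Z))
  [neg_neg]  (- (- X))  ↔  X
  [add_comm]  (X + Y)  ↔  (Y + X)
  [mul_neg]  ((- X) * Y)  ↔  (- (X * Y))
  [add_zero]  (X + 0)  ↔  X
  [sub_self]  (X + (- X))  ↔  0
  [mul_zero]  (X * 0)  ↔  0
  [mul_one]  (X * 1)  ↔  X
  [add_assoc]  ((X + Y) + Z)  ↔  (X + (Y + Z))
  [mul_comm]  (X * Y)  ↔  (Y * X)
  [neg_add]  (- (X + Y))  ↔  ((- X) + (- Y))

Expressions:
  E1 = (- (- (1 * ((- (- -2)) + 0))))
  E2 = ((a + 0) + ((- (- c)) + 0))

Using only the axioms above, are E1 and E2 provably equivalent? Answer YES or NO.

NO

Every axiom is a valid identity, so a rewrite proof would force E1 and E2 to agree under every assignment.
At a=0, c=0: E1 = -2 but E2 = 0; they differ, so no derivation exists.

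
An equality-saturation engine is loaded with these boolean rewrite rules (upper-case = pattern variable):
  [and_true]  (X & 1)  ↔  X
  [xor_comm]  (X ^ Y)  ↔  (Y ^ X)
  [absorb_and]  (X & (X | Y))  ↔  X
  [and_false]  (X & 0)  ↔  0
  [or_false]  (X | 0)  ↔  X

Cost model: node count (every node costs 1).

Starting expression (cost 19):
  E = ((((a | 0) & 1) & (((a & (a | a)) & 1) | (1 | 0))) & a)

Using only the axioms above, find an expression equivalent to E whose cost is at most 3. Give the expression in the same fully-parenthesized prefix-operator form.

(a & a)   [cost 3]

step 1: absorb_and (→) rewrites (a & (a | a)) into a, now ((((a | 0) & 1) & ((a & 1) | (1 | 0))) & a)
step 2: or_false (→) rewrites (a | 0) into a, now (((a & 1) & ((a & 1) | (1 | 0))) & a)
step 3: or_false (→) rewrites (1 | 0) into 1, now (((a & 1) & ((a & 1) | 1)) & a)
step 4: absorb_and (→) rewrites ((a & 1) & ((a & 1) | 1)) into (a & 1), now ((a & 1) & a)
step 5: and_true (→) rewrites (a & 1) into a, reaching cost 3 (bound 3)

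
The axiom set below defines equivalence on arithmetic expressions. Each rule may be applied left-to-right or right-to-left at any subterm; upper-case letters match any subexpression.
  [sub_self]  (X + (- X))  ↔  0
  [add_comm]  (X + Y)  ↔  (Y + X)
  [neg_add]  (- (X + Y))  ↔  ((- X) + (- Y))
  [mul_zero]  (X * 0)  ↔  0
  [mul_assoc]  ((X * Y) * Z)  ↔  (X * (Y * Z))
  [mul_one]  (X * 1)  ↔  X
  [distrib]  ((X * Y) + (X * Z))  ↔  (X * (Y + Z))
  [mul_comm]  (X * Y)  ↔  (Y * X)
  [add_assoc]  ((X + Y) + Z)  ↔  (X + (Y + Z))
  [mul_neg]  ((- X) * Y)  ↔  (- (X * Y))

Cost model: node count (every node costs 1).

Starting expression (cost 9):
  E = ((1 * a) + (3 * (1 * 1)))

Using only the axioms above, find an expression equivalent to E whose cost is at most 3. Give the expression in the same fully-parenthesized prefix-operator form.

(a + 3)   [cost 3]

1. [mul_one →] (1 * 1)  →  1;  E = ((1 * a) + (3 * 1))
2. [mul_one →] (3 * 1)  →  3;  E = ((1 * a) + 3)
3. [mul_comm →] (1 * a)  →  (a * 1);  E = ((a * 1) + 3)
4. [mul_one →] (a * 1)  →  a;  cost 3 ≤ 3, done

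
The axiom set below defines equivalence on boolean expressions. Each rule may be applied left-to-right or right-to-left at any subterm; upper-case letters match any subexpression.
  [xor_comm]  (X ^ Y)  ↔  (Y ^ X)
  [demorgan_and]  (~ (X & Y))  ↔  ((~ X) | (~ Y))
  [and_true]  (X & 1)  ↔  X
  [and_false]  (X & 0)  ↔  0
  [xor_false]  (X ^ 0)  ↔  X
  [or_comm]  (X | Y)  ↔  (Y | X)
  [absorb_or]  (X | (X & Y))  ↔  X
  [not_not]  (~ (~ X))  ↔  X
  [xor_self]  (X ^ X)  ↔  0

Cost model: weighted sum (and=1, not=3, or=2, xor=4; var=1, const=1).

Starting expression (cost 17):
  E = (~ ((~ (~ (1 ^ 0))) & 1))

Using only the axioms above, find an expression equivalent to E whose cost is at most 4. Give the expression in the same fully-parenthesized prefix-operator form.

(~ 1)   [cost 4]

step 1: and_true (→) rewrites ((~ (~ (1 ^ 0))) & 1) into (~ (~ (1 ^ 0))), now (~ (~ (~ (1 ^ 0))))
step 2: not_not (→) rewrites (~ (~ (~ (1 ^ 0)))) into (~ (1 ^ 0))
step 3: xor_false (→) rewrites (1 ^ 0) into 1, reaching cost 4 (bound 4)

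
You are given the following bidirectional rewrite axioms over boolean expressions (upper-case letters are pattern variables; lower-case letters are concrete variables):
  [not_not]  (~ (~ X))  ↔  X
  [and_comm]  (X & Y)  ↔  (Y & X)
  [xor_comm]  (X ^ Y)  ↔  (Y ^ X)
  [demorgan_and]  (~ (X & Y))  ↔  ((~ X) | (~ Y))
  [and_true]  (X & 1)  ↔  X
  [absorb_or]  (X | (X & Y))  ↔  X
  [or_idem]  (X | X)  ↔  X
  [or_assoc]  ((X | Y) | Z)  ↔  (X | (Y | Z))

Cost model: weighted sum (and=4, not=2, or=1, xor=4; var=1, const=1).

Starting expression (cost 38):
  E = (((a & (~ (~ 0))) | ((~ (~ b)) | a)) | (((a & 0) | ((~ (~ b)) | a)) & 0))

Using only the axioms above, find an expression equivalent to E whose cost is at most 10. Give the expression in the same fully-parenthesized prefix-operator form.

step 1: not_not (→) rewrites (~ (~ 0)) into 0, now (((a & 0) | ((~ (~ b)) | a)) | (((a & 0) | ((~ (~ b)) | a)) & 0))
step 2: absorb_or (→) rewrites (((a & 0) | ((~ (~ b)) | a)) | (((a & 0) | ((~ (~ b)) | a)) & 0)) into ((a & 0) | ((~ (~ b)) | a))
step 3: not_not (→) rewrites (~ (~ b)) into b, reaching cost 10 (bound 10)

((a & 0) | (b | a))   [cost 10]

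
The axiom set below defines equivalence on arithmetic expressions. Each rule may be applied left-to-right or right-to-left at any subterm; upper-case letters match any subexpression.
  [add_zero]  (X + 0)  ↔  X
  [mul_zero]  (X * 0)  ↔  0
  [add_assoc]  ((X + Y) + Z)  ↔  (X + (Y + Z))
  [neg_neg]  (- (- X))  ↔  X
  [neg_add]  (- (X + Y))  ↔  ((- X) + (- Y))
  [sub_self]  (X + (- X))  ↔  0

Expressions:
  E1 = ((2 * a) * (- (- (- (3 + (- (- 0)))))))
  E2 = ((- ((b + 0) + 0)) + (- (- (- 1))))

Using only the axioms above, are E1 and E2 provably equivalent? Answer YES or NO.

All listed rules preserve value, hence provable equivalence implies equal values everywhere; look for a separating assignment.
a=0, b=0 gives E1 ↦ 0, E2 ↦ -1; values differ ⇒ not provably equivalent.

NO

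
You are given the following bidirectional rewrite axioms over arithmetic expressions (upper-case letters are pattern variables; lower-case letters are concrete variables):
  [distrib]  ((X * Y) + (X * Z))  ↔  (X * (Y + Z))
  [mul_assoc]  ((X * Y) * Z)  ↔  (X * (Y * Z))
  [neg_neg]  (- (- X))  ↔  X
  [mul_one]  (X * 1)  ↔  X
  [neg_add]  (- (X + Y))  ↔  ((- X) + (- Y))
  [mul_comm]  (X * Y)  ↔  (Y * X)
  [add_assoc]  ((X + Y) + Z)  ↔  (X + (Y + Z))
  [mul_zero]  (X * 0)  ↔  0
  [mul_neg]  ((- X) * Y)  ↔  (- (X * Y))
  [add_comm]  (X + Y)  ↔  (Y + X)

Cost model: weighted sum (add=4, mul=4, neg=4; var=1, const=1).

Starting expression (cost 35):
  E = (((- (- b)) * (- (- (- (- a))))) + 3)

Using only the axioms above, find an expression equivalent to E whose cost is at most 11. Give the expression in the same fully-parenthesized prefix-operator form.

step 1: neg_neg (→) rewrites (- (- (- a))) into (- a), now (((- (- b)) * (- (- a))) + 3)
step 2: neg_neg (→) rewrites (- (- a)) into a, now (((- (- b)) * a) + 3)
step 3: neg_neg (→) rewrites (- (- b)) into b, reaching cost 11 (bound 11)

((b * a) + 3)   [cost 11]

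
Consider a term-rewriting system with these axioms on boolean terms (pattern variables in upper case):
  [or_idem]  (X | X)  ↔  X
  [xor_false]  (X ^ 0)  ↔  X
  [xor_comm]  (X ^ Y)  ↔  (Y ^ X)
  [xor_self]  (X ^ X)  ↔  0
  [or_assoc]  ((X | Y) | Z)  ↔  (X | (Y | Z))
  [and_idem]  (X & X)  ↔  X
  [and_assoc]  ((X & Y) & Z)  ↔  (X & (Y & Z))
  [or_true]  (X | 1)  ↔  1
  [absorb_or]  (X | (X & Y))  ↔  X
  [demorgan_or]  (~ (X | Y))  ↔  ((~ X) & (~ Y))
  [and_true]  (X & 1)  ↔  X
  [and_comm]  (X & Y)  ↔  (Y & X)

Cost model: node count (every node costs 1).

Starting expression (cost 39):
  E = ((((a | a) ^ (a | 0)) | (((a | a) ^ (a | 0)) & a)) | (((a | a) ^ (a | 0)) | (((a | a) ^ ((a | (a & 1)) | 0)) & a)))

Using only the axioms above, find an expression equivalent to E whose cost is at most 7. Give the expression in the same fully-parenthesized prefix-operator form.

(1) (a | (a & 1))  =[absorb_or →]=  a    ⊢ ((((a | a) ^ (a | 0)) | (((a | a) ^ (a | 0)) & a)) | (((a | a) ^ (a | 0)) | (((a | a) ^ (a | 0)) & a)))
(2) ((((a | a) ^ (a | 0)) | (((a | a) ^ (a | 0)) & a)) | (((a | a) ^ (a | 0)) | (((a | a) ^ (a | 0)) & a)))  =[or_idem →]=  (((a | a) ^ (a | 0)) | (((a | a) ^ (a | 0)) & a))
(3) (((a | a) ^ (a | 0)) | (((a | a) ^ (a | 0)) & a))  =[absorb_or →]=  ((a | a) ^ (a | 0))    ⊢ cost 7, within 7

((a | a) ^ (a | 0))   [cost 7]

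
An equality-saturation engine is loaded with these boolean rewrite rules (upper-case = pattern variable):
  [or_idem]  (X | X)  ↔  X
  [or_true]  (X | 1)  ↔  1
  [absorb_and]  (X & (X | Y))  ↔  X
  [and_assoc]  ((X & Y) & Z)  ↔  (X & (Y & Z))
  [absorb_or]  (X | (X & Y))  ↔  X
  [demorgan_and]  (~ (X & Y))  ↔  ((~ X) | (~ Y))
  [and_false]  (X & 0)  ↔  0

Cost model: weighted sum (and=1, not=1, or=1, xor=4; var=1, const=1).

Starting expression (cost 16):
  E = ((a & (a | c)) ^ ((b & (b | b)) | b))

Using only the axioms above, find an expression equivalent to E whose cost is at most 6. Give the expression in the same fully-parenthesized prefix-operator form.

step 1: absorb_and (→) rewrites (b & (b | b)) into b, now ((a & (a | c)) ^ (b | b))
step 2: or_idem (→) rewrites (b | b) into b, now ((a & (a | c)) ^ b)
step 3: absorb_and (→) rewrites (a & (a | c)) into a, reaching cost 6 (bound 6)

(a ^ b)   [cost 6]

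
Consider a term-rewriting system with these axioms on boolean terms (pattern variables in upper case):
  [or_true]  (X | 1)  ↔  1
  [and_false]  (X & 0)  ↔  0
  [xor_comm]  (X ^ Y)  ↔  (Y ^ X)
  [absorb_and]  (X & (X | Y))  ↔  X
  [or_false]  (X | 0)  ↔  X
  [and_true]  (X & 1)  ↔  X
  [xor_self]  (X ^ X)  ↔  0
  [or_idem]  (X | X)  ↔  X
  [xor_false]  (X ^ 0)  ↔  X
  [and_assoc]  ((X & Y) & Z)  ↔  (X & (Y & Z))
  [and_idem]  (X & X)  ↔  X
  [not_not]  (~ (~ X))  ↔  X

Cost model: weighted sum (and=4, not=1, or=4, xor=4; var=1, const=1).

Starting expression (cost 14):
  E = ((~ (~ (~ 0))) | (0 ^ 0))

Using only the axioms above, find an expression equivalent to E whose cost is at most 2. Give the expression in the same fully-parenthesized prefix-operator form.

(1) (0 ^ 0)  =[xor_false →]=  0    ⊢ ((~ (~ (~ 0))) | 0)
(2) ((~ (~ (~ 0))) | 0)  =[or_false →]=  (~ (~ (~ 0)))
(3) (~ (~ 0))  =[not_not →]=  0    ⊢ cost 2, within 2

(~ 0)   [cost 2]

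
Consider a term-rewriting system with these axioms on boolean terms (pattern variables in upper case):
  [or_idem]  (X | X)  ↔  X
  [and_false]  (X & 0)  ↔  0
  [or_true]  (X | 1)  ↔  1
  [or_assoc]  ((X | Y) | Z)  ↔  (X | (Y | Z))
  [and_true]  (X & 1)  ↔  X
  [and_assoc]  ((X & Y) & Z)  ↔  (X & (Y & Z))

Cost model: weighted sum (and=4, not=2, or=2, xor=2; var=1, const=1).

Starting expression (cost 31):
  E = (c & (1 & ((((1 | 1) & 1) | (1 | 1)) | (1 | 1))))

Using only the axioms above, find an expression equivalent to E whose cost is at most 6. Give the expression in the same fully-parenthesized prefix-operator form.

1. [and_true →] ((1 | 1) & 1)  →  (1 | 1);  E = (c & (1 & (((1 | 1) | (1 | 1)) | (1 | 1))))
2. [or_idem →] (1 | 1)  →  1;  E = (c & (1 & (((1 | 1) | (1 | 1)) | 1)))
3. [or_idem →] ((1 | 1) | (1 | 1))  →  (1 | 1);  E = (c & (1 & ((1 | 1) | 1)))
4. [or_idem →] (1 | 1)  →  1;  E = (c & (1 & (1 | 1)))
5. [or_idem →] (1 | 1)  →  1;  E = (c & (1 & 1))
6. [and_true →] (1 & 1)  →  1;  cost 6 ≤ 6, done

(c & 1)   [cost 6]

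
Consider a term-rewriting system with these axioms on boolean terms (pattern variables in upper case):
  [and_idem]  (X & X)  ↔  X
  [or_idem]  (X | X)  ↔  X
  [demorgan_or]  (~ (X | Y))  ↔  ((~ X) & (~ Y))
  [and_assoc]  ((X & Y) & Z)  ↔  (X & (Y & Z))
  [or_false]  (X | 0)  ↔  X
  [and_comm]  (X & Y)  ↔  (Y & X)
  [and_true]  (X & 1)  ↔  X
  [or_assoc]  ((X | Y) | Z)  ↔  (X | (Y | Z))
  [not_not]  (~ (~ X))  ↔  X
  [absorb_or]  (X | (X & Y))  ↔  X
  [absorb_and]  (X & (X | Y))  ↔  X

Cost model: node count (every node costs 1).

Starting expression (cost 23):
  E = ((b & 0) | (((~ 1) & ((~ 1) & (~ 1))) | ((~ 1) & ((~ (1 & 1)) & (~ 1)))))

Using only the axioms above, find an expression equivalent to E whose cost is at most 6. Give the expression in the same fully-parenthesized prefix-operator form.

step 1: and_true (→) rewrites (1 & 1) into 1, now ((b & 0) | (((~ 1) & ((~ 1) & (~ 1))) | ((~ 1) & ((~ 1) & (~ 1)))))
step 2: or_idem (→) rewrites (((~ 1) & ((~ 1) & (~ 1))) | ((~ 1) & ((~ 1) & (~ 1)))) into ((~ 1) & ((~ 1) & (~ 1))), now ((b & 0) | ((~ 1) & ((~ 1) & (~ 1))))
step 3: and_idem (→) rewrites ((~ 1) & (~ 1)) into (~ 1), now ((b & 0) | ((~ 1) & (~ 1)))
step 4: and_idem (→) rewrites ((~ 1) & (~ 1)) into (~ 1), reaching cost 6 (bound 6)

((b & 0) | (~ 1))   [cost 6]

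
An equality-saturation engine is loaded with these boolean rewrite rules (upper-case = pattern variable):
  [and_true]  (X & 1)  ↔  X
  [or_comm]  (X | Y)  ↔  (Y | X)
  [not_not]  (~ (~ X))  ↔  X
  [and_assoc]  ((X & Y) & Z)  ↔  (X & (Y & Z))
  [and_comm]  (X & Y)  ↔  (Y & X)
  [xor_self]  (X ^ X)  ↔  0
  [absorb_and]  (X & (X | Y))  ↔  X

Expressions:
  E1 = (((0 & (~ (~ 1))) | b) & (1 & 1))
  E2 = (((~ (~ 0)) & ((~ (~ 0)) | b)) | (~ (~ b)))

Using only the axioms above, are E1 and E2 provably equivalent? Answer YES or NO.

YES

step 1: not_not (→) rewrites (~ (~ 1)) into 1, now (((0 & 1) | b) & (1 & 1))
step 2: and_true (→) rewrites (0 & 1) into 0, now ((0 | b) & (1 & 1))
step 3: and_true (→) rewrites (1 & 1) into 1, now ((0 | b) & 1)
step 4: and_true (→) rewrites ((0 | b) & 1) into (0 | b)
step 5: not_not (←) rewrites b into (~ (~ b)), now (0 | (~ (~ b)))
step 6: not_not (←) rewrites 0 into (~ (~ 0)), now ((~ (~ 0)) | (~ (~ b)))
step 7: absorb_and (←) rewrites (~ (~ 0)) into ((~ (~ 0)) & ((~ (~ 0)) | b)), which is E2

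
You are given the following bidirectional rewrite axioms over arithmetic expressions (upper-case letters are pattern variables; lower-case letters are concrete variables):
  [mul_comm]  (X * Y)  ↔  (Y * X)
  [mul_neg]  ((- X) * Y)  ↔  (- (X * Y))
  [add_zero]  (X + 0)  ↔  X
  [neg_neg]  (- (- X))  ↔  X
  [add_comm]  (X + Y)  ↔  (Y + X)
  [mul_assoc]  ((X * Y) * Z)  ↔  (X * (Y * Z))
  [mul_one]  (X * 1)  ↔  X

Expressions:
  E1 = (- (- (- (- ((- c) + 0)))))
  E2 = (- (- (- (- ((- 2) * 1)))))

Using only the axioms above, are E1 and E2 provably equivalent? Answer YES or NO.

Every axiom is a valid identity, so a rewrite proof would force E1 and E2 to agree under every assignment.
At c=0: E1 = 0 but E2 = -2; they differ, so no derivation exists.

NO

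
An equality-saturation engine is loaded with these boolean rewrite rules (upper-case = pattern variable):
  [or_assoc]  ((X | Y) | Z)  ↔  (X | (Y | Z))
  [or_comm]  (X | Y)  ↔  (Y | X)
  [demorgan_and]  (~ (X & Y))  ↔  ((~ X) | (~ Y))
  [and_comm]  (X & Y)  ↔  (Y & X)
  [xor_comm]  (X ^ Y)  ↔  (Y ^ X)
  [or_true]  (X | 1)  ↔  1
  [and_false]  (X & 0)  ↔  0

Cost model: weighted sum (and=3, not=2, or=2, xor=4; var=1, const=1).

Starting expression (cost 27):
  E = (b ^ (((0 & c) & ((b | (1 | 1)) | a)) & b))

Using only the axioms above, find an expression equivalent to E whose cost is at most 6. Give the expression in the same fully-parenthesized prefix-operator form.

1. [or_true →] (1 | 1)  →  1;  E = (b ^ (((0 & c) & ((b | 1) | a)) & b))
2. [or_true →] (b | 1)  →  1;  E = (b ^ (((0 & c) & (1 | a)) & b))
3. [and_comm →] (((0 & c) & (1 | a)) & b)  →  (b & ((0 & c) & (1 | a)));  E = (b ^ (b & ((0 & c) & (1 | a))))
4. [and_comm →] (0 & c)  →  (c & 0);  E = (b ^ (b & ((c & 0) & (1 | a))))
5. [and_false →] (c & 0)  →  0;  E = (b ^ (b & (0 & (1 | a))))
6. [and_comm →] (b & (0 & (1 | a)))  →  ((0 & (1 | a)) & b);  E = (b ^ ((0 & (1 | a)) & b))
7. [or_comm →] (1 | a)  →  (a | 1);  E = (b ^ ((0 & (a | 1)) & b))
8. [or_true →] (a | 1)  →  1;  E = (b ^ ((0 & 1) & b))
9. [and_comm →] ((0 & 1) & b)  →  (b & (0 & 1));  E = (b ^ (b & (0 & 1)))
10. [and_comm →] (0 & 1)  →  (1 & 0);  E = (b ^ (b & (1 & 0)))
11. [and_false →] (1 & 0)  →  0;  E = (b ^ (b & 0))
12. [and_false →] (b & 0)  →  0;  cost 6 ≤ 6, done

(b ^ 0)   [cost 6]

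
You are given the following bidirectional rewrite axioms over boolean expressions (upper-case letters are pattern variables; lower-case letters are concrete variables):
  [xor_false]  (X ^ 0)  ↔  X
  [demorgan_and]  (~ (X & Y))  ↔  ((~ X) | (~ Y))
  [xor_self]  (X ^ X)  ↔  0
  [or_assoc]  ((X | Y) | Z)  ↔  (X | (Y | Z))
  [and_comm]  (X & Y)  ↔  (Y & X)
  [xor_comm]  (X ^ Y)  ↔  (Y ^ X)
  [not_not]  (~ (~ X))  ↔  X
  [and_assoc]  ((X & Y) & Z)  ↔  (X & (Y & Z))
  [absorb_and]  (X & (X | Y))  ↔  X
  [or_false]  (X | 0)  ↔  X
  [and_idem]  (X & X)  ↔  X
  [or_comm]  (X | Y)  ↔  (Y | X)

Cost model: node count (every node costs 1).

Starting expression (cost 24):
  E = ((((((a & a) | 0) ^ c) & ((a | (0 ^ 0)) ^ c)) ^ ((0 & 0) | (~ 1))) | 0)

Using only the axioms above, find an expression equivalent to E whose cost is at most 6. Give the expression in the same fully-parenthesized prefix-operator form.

step 1: or_false (→) rewrites ((((((a & a) | 0) ^ c) & ((a | (0 ^ 0)) ^ c)) ^ ((0 & 0) | (~ 1))) | 0) into (((((a & a) | 0) ^ c) & ((a | (0 ^ 0)) ^ c)) ^ ((0 & 0) | (~ 1)))
step 2: or_comm (→) rewrites ((0 & 0) | (~ 1)) into ((~ 1) | (0 & 0)), now (((((a & a) | 0) ^ c) & ((a | (0 ^ 0)) ^ c)) ^ ((~ 1) | (0 & 0)))
step 3: and_idem (→) rewrites (a & a) into a, now ((((a | 0) ^ c) & ((a | (0 ^ 0)) ^ c)) ^ ((~ 1) | (0 & 0)))
step 4: xor_false (→) rewrites (0 ^ 0) into 0, now ((((a | 0) ^ c) & ((a | 0) ^ c)) ^ ((~ 1) | (0 & 0)))
step 5: and_idem (→) rewrites (((a | 0) ^ c) & ((a | 0) ^ c)) into ((a | 0) ^ c), now (((a | 0) ^ c) ^ ((~ 1) | (0 & 0)))
step 6: and_idem (→) rewrites (0 & 0) into 0, now (((a | 0) ^ c) ^ ((~ 1) | 0))
step 7: or_false (→) rewrites ((~ 1) | 0) into (~ 1), now (((a | 0) ^ c) ^ (~ 1))
step 8: or_false (→) rewrites (a | 0) into a, reaching cost 6 (bound 6)

((a ^ c) ^ (~ 1))   [cost 6]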